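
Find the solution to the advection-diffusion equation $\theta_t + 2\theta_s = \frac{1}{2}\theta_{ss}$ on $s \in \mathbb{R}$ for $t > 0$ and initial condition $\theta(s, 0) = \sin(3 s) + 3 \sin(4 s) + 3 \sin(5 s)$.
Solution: Change to a moving frame: let $\eta = s - 2t$, $\sigma = t$ and write $\theta(s,t) = u(\eta,\sigma)$.
By the chain rule $\theta_t = u_{\sigma} - 2u_{\eta}$, $\theta_s = u_{\eta}$, $\theta_{ss} = u_{\eta\eta}$.
Then $\theta_t + 2\theta_s = u_{\sigma}$: the advection term cancels and the PDE becomes the heat equation $u_{\sigma} = \frac{1}{2}u_{\eta\eta}$ on $\eta \in \mathbb{R}$.
Initial data: $u(\eta,0) = \theta(\eta,0) = \sin(3 \eta) + 3 \sin(4 \eta) + 3 \sin(5 \eta)$.
On $\eta \in \mathbb{R}$ each mode satisfies $(\sin(n\eta))'' = -n^2 \sin(n\eta)$, so $e^{-n^2\sigma/2} \sin(n\eta)$ solves the heat equation; by superposition $u(\eta,\sigma) = \sum c_n e^{-n^2\sigma/2} \sin(n\eta)$.
Reading off the coefficients: $c_3=1, c_4=3, c_5=3$, so $u(\eta,\sigma) = 3 e^{-8 \sigma} \sin(4 \eta) + e^{-9 \sigma/2} \sin(3 \eta) + 3 e^{-25 \sigma/2} \sin(5 \eta)$.
Substituting back $\eta = s - 2t$, $\sigma = t$: $\theta(s,t) = u(s - 2t, t)$.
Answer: $\theta(s, t) = 3 e^{-8 t} \sin(4 s - 8 t) + e^{-9 t/2} \sin(3 s - 6 t) + 3 e^{-25 t/2} \sin(5 s - 10 t)$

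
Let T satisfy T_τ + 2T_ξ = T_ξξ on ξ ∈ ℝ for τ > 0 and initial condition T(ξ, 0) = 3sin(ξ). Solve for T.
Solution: Moving frame: η = ξ - 2τ, σ = τ, T = u(η,σ), so T_τ = u_σ - 2u_η and T_ξξ = u_ηη.
Hence T_τ + 2T_ξ = u_σ and the PDE becomes the heat equation u_σ = u_ηη on η ∈ ℝ.
Initial data: u(η,0) = T(η,0) = 3sin(η). Each mode sin(nη) decays as exp(-n²σ) on ℝ, so u(η,σ) = Σ c_n exp(-n²σ) sin(nη) with c_1=3: u(η,σ) = 3exp(-σ)sin(η).
Substituting back: T(ξ,τ) = u(ξ - 2τ, τ).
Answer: T(ξ, τ) = 3exp(-τ)sin(ξ - 2τ)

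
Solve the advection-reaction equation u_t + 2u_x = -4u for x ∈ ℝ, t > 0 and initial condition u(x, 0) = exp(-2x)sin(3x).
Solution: Substitute u = exp(-2x)w.
Then u_x = exp(-2x)(w_x - 2w), u_t = exp(-2x)w_t; substituting and dividing by exp(-2x), the lower-order terms cancel: w_t + 2w_x = 0 (standard advection equation).
Data for w: w(x,0) = exp(2x)u(x,0) = sin(3x).
By characteristics (dx/dt = 2), w(x,t) = f(x - 2t) with f = w(·, 0).
So w(x,t) = -sin(6t - 3x), and u(x,t) = exp(-2x)w(x,t).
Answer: u(x, t) = -exp(-2x)sin(6t - 3x)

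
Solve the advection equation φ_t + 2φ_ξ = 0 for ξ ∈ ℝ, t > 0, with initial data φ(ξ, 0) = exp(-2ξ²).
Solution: By characteristics (dξ/dt = 2), φ(ξ,t) = f(ξ - 2t) with f = φ(·, 0).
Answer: φ(ξ, t) = exp(-2(-2t + ξ)²)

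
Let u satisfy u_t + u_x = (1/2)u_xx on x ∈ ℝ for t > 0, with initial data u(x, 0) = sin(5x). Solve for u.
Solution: Change to a moving frame: let η = x - t, σ = t and write u(x,t) = w(η,σ).
By the chain rule u_t = w_σ - w_η, u_x = w_η, u_xx = w_ηη.
Then u_t + u_x = w_σ: the advection term cancels and the PDE becomes the heat equation w_σ = (1/2)w_ηη on η ∈ ℝ.
Initial data: w(η,0) = u(η,0) = sin(5η).
On η ∈ ℝ each mode satisfies (sin(nη))″ = -n² sin(nη), so exp(-n²σ/2) sin(nη) solves the heat equation; by superposition w(η,σ) = Σ c_n exp(-n²σ/2) sin(nη).
Reading off the coefficients: c_5=1, so w(η,σ) = exp(-25σ/2)sin(5η).
Substituting back η = x - t, σ = t: u(x,t) = w(x - t, t).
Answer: u(x, t) = -exp(-25t/2)sin(5t - 5x)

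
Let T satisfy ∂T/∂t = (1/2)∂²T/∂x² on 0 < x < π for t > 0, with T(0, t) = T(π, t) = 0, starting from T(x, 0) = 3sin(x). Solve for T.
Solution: Using separation of variables T = X(x)G(t):
Eigenfunctions: sin(nx), n = 1, 2, 3, ...
General solution: T(x, t) = Σ c_n sin(nx) exp(-n² t/2)
Matching T(x,0) = 3sin(x) term by term: c_1=3.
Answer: T(x, t) = 3exp(-t/2)sin(x)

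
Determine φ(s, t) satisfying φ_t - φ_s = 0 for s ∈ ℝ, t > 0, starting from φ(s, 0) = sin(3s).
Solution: By method of characteristics (waves move left with speed 1):
Along characteristics s + t = const, φ is constant, so φ(s,t) = f(s + t) with f = φ(·, 0).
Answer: φ(s, t) = sin(3s + 3t)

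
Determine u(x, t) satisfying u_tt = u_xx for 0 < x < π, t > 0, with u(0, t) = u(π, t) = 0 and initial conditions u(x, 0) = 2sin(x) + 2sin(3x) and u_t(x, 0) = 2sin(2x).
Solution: Separating variables: u = Σ [A_n cos(ω_n t) + B_n sin(ω_n t)] sin(nx), ω_n = n. From ICs (B_n = velocity coefficient / ω_n): A_1=2, A_3=2, B_2=1.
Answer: u(x, t) = sin(2t)sin(2x) + 2sin(x)cos(t) + 2sin(3x)cos(3t)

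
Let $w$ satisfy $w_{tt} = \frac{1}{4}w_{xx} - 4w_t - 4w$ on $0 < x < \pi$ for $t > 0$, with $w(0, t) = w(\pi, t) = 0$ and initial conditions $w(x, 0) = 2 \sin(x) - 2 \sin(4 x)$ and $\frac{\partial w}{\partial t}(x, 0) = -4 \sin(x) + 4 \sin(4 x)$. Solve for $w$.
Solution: Substitute $w = e^{-2t}u$, i.e. $u = e^{2t}w$.
By the product rule, $w_t = e^{-2t}(u_t - 2u)$, $w_{tt} = e^{-2t}(u_{tt} - 4u_t + 4u)$, $w_{xx} = e^{-2t}u_{xx}$.
Substituting into the PDE and dividing by $e^{-2t}$: $u_{tt} - 4u_t + 4u = \frac{1}{4}u_{xx} - 4(u_t - 2u) - 4u$.
The lower-order terms cancel, leaving the standard wave equation $u_{tt} = \frac{1}{4}u_{xx}$.
Initial data for $u$: $u(x,0) = w(x,0) = 2 \sin(x) - 2 \sin(4 x)$; $u_t(x,0) = w_t(x,0) + 2w(x,0) = 0$. The boundary conditions carry over: $u(0,t) = u(\pi,t) = 0$.
Solve for $u$:
  Using separation of variables $u = X(x)T(t)$:
  Eigenfunctions: $\sin(nx)$, $n = 1, 2, 3, \ldots$
  General solution: $u(x, t) = \sum [A_n \cos(n t/2) + B_n \sin(n t/2)] \sin(nx)$
  From $u(x,0) = 2 \sin(x) - 2 \sin(4 x)$: $A_1=2, A_4=-2$. From $u_t(x,0) = 0$: all $B_n = 0$.
Hence $u(x,t) = 2 \sin(x) \cos(t/2) - 2 \sin(4 x) \cos(2 t)$.
Transform back: $w(x,t) = e^{-2t}u(x,t)$.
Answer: $w(x, t) = 2 e^{-2 t} \sin(x) \cos(t/2) - 2 e^{-2 t} \sin(4 x) \cos(2 t)$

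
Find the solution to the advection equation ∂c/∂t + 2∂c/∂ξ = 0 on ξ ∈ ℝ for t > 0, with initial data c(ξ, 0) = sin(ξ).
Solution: By method of characteristics (waves move right with speed 2):
Along characteristics ξ - 2t = const, c is constant, so c(ξ,t) = f(ξ - 2t) with f = c(·, 0).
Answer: c(ξ, t) = -sin(2t - ξ)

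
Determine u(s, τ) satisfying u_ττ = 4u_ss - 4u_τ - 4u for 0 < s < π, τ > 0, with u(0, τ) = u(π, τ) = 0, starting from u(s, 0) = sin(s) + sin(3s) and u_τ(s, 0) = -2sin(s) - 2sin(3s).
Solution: Substitute u = exp(-2τ)w, i.e. w = exp(2τ)u.
By the product rule, u_τ = exp(-2τ)(w_τ - 2w), u_ττ = exp(-2τ)(w_ττ - 4w_τ + 4w), u_ss = exp(-2τ)w_ss.
Substituting into the PDE and dividing by exp(-2τ): w_ττ - 4w_τ + 4w = 4w_ss - 4(w_τ - 2w) - 4w.
The lower-order terms cancel, leaving the standard wave equation w_ττ = 4w_ss.
Initial data for w: w(s,0) = u(s,0) = sin(s) + sin(3s); w_τ(s,0) = u_τ(s,0) + 2u(s,0) = 0. The boundary conditions carry over: w(0,τ) = w(π,τ) = 0.
Solve for w:
  Using separation of variables w = X(s)T(τ):
  Eigenfunctions: sin(ns), n = 1, 2, 3, ...
  General solution: w(s, τ) = Σ [A_n cos(2n τ) + B_n sin(2n τ)] sin(ns)
  From w(s,0) = sin(s) + sin(3s): A_1=1, A_3=1. From w_τ(s,0) = 0: all B_n = 0.
Hence w(s,τ) = sin(s)cos(2τ) + sin(3s)cos(6τ).
Transform back: u(s,τ) = exp(-2τ)w(s,τ).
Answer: u(s, τ) = exp(-2τ)sin(s)cos(2τ) + exp(-2τ)sin(3s)cos(6τ)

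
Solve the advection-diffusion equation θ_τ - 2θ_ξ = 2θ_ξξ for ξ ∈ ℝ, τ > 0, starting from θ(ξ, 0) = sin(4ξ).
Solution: Change to a moving frame: let η = ξ + 2τ, σ = τ and write θ(ξ,τ) = u(η,σ).
By the chain rule θ_τ = u_σ + 2u_η, θ_ξ = u_η, θ_ξξ = u_ηη.
Then θ_τ - 2θ_ξ = u_σ: the advection term cancels and the PDE becomes the heat equation u_σ = 2u_ηη on η ∈ ℝ.
Initial data: u(η,0) = θ(η,0) = sin(4η).
On η ∈ ℝ each mode satisfies (sin(nη))″ = -n² sin(nη), so exp(-2n²σ) sin(nη) solves the heat equation; by superposition u(η,σ) = Σ c_n exp(-2n²σ) sin(nη).
Reading off the coefficients: c_4=1, so u(η,σ) = exp(-32σ)sin(4η).
Substituting back η = ξ + 2τ, σ = τ: θ(ξ,τ) = u(ξ + 2τ, τ).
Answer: θ(ξ, τ) = exp(-32τ)sin(4ξ + 8τ)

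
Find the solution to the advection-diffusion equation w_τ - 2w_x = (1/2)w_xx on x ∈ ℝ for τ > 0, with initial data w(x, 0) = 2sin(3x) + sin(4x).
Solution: Change to a moving frame: let η = x + 2τ, σ = τ and write w(x,τ) = u(η,σ).
By the chain rule w_τ = u_σ + 2u_η, w_x = u_η, w_xx = u_ηη.
Then w_τ - 2w_x = u_σ: the advection term cancels and the PDE becomes the heat equation u_σ = (1/2)u_ηη on η ∈ ℝ.
Initial data: u(η,0) = w(η,0) = 2sin(3η) + sin(4η).
On η ∈ ℝ each mode satisfies (sin(nη))″ = -n² sin(nη), so exp(-n²σ/2) sin(nη) solves the heat equation; by superposition u(η,σ) = Σ c_n exp(-n²σ/2) sin(nη).
Reading off the coefficients: c_3=2, c_4=1, so u(η,σ) = exp(-8σ)sin(4η) + 2exp(-9σ/2)sin(3η).
Substituting back η = x + 2τ, σ = τ: w(x,τ) = u(x + 2τ, τ).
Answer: w(x, τ) = exp(-8τ)sin(4x + 8τ) + 2exp(-9τ/2)sin(3x + 6τ)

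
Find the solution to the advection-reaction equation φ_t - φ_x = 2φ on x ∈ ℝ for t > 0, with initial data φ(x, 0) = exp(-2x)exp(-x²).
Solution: Substitute φ = exp(-2x)u.
Then φ_x = exp(-2x)(u_x - 2u), φ_t = exp(-2x)u_t; substituting and dividing by exp(-2x), the lower-order terms cancel: u_t - u_x = 0 (standard advection equation).
Data for u: u(x,0) = exp(2x)φ(x,0) = exp(-x²).
By characteristics (dx/dt = -1), u(x,t) = f(x + t) with f = u(·, 0).
So u(x,t) = exp(-(t + x)²), and φ(x,t) = exp(-2x)u(x,t).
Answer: φ(x, t) = exp(-2x)exp(-(t + x)²)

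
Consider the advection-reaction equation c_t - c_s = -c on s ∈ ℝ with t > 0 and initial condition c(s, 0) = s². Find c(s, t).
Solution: Substitute c = exp(-t)u, i.e. u = exp(t)c.
By the product rule, c_t = exp(-t)(u_t - u), c_s = exp(-t)u_s.
Substituting into the PDE and dividing by exp(-t): u_t - u - u_s = -u.
The lower-order terms cancel, leaving the standard advection equation u_t - u_s = 0.
Initial data for u: u(s,0) = c(s,0) = s².
Solve for u:
  By method of characteristics (waves move left with speed 1):
  Along characteristics s + t = const, u is constant, so u(s,t) = f(s + t) with f = u(·, 0).
Hence u(s,t) = s² + 2st + t².
Transform back: c(s,t) = exp(-t)u(s,t).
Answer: c(s, t) = s²exp(-t) + 2stexp(-t) + t²exp(-t)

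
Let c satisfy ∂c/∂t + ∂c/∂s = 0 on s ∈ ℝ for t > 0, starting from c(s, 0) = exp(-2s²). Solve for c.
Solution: By characteristics (ds/dt = 1), c(s,t) = f(s - t) with f = c(·, 0).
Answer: c(s, t) = exp(-2(s - t)²)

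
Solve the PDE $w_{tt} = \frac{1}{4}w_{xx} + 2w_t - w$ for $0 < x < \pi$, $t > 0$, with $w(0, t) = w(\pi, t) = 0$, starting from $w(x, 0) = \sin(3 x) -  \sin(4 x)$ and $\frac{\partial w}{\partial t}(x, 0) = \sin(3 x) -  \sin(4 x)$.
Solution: Substitute $w = e^{t}u$, i.e. $u = e^{-t}w$.
By the product rule, $w_t = e^{t}(u_t + u)$, $w_{tt} = e^{t}(u_{tt} + 2u_t + u)$, $w_{xx} = e^{t}u_{xx}$.
Substituting into the PDE and dividing by $e^{t}$: $u_{tt} + 2u_t + u = \frac{1}{4}u_{xx} + 2(u_t + u) - u$.
The lower-order terms cancel, leaving the standard wave equation $u_{tt} = \frac{1}{4}u_{xx}$.
Initial data for $u$: $u(x,0) = w(x,0) = \sin(3 x) - \sin(4 x)$; $u_t(x,0) = w_t(x,0) - w(x,0) = 0$. The boundary conditions carry over: $u(0,t) = u(\pi,t) = 0$.
Solve for $u$:
  Using separation of variables $u = X(x)T(t)$:
  Eigenfunctions: $\sin(nx)$, $n = 1, 2, 3, \ldots$
  General solution: $u(x, t) = \sum [A_n \cos(n t/2) + B_n \sin(n t/2)] \sin(nx)$
  From $u(x,0) = \sin(3 x) - \sin(4 x)$: $A_3=1, A_4=-1$. From $u_t(x,0) = 0$: all $B_n = 0$.
Hence $u(x,t) = \sin(3 x) \cos(3 t/2) - \sin(4 x) \cos(2 t)$.
Transform back: $w(x,t) = e^{t}u(x,t)$.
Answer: $w(x, t) = e^{t} \sin(3 x) \cos(3 t/2) -  e^{t} \sin(4 x) \cos(2 t)$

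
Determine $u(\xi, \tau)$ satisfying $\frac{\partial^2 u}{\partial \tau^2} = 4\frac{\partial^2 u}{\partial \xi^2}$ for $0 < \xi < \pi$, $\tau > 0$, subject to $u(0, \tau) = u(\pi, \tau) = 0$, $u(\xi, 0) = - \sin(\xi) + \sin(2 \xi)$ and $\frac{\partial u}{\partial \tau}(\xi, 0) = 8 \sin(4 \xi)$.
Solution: Using separation of variables $u = X(\xi)T(\tau)$:
Eigenfunctions: $\sin(n\xi)$, $n = 1, 2, 3, \ldots$
General solution: $u(\xi, \tau) = \sum [A_n \cos(2n \tau) + B_n \sin(2n \tau)] \sin(n\xi)$
From $u(\xi,0) = - \sin(\xi) + \sin(2 \xi)$: $A_1=-1, A_2=1$. From $u_{\tau}(\xi,0) = 8 \sin(4 \xi)$, using $u_{\tau}(\xi,0) = \sum \omega_n B_n \sin(n\xi)$ with $\omega_n = 2n$: $B_4 = 8/8 = 1$.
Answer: $u(\xi, \tau) = \sin(8 \tau) \sin(4 \xi) -  \sin(\xi) \cos(2 \tau) + \sin(2 \xi) \cos(4 \tau)$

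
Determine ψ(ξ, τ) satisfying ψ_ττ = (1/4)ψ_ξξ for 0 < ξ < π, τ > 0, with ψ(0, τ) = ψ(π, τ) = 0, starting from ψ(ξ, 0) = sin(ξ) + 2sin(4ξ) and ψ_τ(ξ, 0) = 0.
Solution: Separating variables: ψ = Σ [A_n cos(ω_n τ) + B_n sin(ω_n τ)] sin(nξ), ω_n = n/2. From ICs: A_1=1, A_4=2.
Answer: ψ(ξ, τ) = sin(ξ)cos(τ/2) + 2sin(4ξ)cos(2τ)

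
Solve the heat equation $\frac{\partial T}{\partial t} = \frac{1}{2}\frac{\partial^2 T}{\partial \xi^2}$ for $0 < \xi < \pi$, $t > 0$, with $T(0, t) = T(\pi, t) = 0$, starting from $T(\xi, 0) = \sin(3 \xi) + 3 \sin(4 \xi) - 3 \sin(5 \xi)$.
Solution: Separating variables: $T = \sum c_n e^{-n^2t/2} \sin(n\xi)$. From $T(\xi,0) = \sin(3 \xi) + 3 \sin(4 \xi) - 3 \sin(5 \xi)$: $c_3=1, c_4=3, c_5=-3$.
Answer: $T(\xi, t) = 3 e^{-8 t} \sin(4 \xi) + e^{-9 t/2} \sin(3 \xi) - 3 e^{-25 t/2} \sin(5 \xi)$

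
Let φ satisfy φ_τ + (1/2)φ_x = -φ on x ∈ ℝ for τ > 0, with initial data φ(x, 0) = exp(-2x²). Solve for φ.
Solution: Substitute φ = exp(-τ)u.
Then φ_τ = exp(-τ)(u_τ - u), φ_x = exp(-τ)u_x; substituting and dividing by exp(-τ), the lower-order terms cancel: u_τ + (1/2)u_x = 0 (standard advection equation).
Data for u: u(x,0) = φ(x,0) = exp(-2x²).
By characteristics (dx/dτ = 1/2), u(x,τ) = f(x - (1/2)τ) with f = u(·, 0).
So u(x,τ) = exp(-2(x - τ/2)²), and φ(x,τ) = exp(-τ)u(x,τ).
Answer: φ(x, τ) = exp(-τ)exp(-2(x - τ/2)²)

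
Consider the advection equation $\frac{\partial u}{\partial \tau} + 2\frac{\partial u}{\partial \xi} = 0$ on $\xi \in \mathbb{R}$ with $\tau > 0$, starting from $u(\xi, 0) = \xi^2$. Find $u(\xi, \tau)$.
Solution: By method of characteristics (waves move right with speed 2):
Along characteristics $\xi - 2\tau =$ const, $u$ is constant, so $u(\xi,\tau) = f(\xi - 2\tau)$ with $f = u( \cdot , 0)$.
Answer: $u(\xi, \tau) = 4 \tau^2 - 4 \tau \xi + \xi^2$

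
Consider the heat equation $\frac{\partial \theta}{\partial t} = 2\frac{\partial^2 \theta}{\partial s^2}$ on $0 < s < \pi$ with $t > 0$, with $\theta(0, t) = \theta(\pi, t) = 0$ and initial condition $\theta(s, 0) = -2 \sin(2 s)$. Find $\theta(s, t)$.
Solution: Using separation of variables $\theta = X(s)G(t)$:
Eigenfunctions: $\sin(ns)$, $n = 1, 2, 3, \ldots$
General solution: $\theta(s, t) = \sum c_n \sin(ns) e^{-2n^2 t}$
Matching $\theta(s,0) = -2 \sin(2 s)$ term by term: $c_2=-2$.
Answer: $\theta(s, t) = -2 e^{-8 t} \sin(2 s)$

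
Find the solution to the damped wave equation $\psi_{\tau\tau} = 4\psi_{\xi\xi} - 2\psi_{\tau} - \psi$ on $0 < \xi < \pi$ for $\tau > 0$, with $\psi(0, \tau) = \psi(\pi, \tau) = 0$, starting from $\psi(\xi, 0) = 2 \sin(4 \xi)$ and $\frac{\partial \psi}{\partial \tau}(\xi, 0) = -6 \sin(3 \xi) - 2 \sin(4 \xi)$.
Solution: Substitute $\psi = e^{-\tau}u$, i.e. $u = e^{\tau}\psi$.
By the product rule, $\psi_{\tau} = e^{-\tau}(u_{\tau} - u)$, $\psi_{\tau\tau} = e^{-\tau}(u_{\tau\tau} - 2u_{\tau} + u)$, $\psi_{\xi\xi} = e^{-\tau}u_{\xi\xi}$.
Substituting into the PDE and dividing by $e^{-\tau}$: $u_{\tau\tau} - 2u_{\tau} + u = 4u_{\xi\xi} - 2(u_{\tau} - u) - u$.
The lower-order terms cancel, leaving the standard wave equation $u_{\tau\tau} = 4u_{\xi\xi}$.
Initial data for $u$: $u(\xi,0) = \psi(\xi,0) = 2 \sin(4 \xi)$; $u_{\tau}(\xi,0) = \psi_{\tau}(\xi,0) + \psi(\xi,0) = -6 \sin(3 \xi)$. The boundary conditions carry over: $u(0,\tau) = u(\pi,\tau) = 0$.
Solve for $u$:
  Using separation of variables $u = X(\xi)T(\tau)$:
  Eigenfunctions: $\sin(n\xi)$, $n = 1, 2, 3, \ldots$
  General solution: $u(\xi, \tau) = \sum [A_n \cos(2n \tau) + B_n \sin(2n \tau)] \sin(n\xi)$
  From $u(\xi,0) = 2 \sin(4 \xi)$: $A_4=2$. From $u_{\tau}(\xi,0) = -6 \sin(3 \xi)$, using $u_{\tau}(\xi,0) = \sum \omega_n B_n \sin(n\xi)$ with $\omega_n = 2n$: $B_3 = (-6)/6 = -1$.
Hence $u(\xi,\tau) = - \sin(3 \xi) \sin(6 \tau) + 2 \sin(4 \xi) \cos(8 \tau)$.
Transform back: $\psi(\xi,\tau) = e^{-\tau}u(\xi,\tau)$.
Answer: $\psi(\xi, \tau) = - e^{-\tau} \sin(6 \tau) \sin(3 \xi) + 2 e^{-\tau} \sin(4 \xi) \cos(8 \tau)$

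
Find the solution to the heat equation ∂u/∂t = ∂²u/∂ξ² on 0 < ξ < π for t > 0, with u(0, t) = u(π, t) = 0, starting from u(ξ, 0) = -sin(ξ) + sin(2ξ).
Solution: Separating variables: u = Σ c_n exp(-n²t) sin(nξ). From u(ξ,0) = -sin(ξ) + sin(2ξ): c_1=-1, c_2=1.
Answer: u(ξ, t) = -exp(-t)sin(ξ) + exp(-4t)sin(2ξ)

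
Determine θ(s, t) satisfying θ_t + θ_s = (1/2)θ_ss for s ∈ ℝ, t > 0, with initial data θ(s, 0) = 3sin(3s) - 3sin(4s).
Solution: Moving frame: η = s - t, σ = t, θ = u(η,σ), so θ_t = u_σ - u_η and θ_ss = u_ηη.
Hence θ_t + θ_s = u_σ and the PDE becomes the heat equation u_σ = (1/2)u_ηη on η ∈ ℝ.
Initial data: u(η,0) = θ(η,0) = 3sin(3η) - 3sin(4η). Each mode sin(nη) decays as exp(-n²σ/2) on ℝ, so u(η,σ) = Σ c_n exp(-n²σ/2) sin(nη) with c_3=3, c_4=-3: u(η,σ) = -3exp(-8σ)sin(4η) + 3exp(-9σ/2)sin(3η).
Substituting back: θ(s,t) = u(s - t, t).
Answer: θ(s, t) = -3exp(-8t)sin(4s - 4t) + 3exp(-9t/2)sin(3s - 3t)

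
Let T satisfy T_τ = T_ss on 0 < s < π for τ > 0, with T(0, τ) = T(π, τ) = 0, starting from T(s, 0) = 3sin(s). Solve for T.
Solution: Using separation of variables T = X(s)G(τ):
Eigenfunctions: sin(ns), n = 1, 2, 3, ...
General solution: T(s, τ) = Σ c_n sin(ns) exp(-n² τ)
Matching T(s,0) = 3sin(s) term by term: c_1=3.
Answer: T(s, τ) = 3exp(-τ)sin(s)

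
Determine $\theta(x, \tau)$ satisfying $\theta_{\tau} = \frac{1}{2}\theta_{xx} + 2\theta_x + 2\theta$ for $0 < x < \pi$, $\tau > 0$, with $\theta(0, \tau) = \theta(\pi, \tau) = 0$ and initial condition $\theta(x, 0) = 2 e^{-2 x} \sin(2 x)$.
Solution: Substitute $\theta = e^{-2x}u$.
Then $\theta_x = e^{-2x}(u_x - 2u)$, $\theta_{xx} = e^{-2x}(u_{xx} - 4u_x + 4u)$, $\theta_{\tau} = e^{-2x}u_{\tau}$; substituting and dividing by $e^{-2x}$, the lower-order terms cancel: $u_{\tau} = \frac{1}{2}u_{xx}$ (standard heat equation).
Data for $u$: $u(x,0) = e^{2x}\theta(x,0) = 2 \sin(2 x)$. The boundary conditions carry over: $u(0,\tau) = u(\pi,\tau) = 0$.
Separating variables: $u = \sum c_n e^{-n^2\tau/2} \sin(nx)$. From $u(x,0) = 2 \sin(2 x)$: $c_2=2$.
So $u(x,\tau) = 2 e^{-2 \tau} \sin(2 x)$, and $\theta(x,\tau) = e^{-2x}u(x,\tau)$.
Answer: $\theta(x, \tau) = 2 e^{-2 \tau} e^{-2 x} \sin(2 x)$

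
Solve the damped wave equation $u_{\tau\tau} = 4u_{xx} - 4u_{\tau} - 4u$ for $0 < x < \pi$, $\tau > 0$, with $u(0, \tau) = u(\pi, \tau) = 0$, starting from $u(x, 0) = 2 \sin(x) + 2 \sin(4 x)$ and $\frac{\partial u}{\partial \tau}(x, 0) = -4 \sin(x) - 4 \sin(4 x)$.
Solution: Substitute $u = e^{-2\tau}w$.
Then $u_{\tau} = e^{-2\tau}(w_{\tau} - 2w)$, $u_{\tau\tau} = e^{-2\tau}(w_{\tau\tau} - 4w_{\tau} + 4w)$, $u_{xx} = e^{-2\tau}w_{xx}$; substituting and dividing by $e^{-2\tau}$, the lower-order terms cancel: $w_{\tau\tau} = 4w_{xx}$ (standard wave equation).
Data for $w$: $w(x,0) = u(x,0) = 2 \sin(x) + 2 \sin(4 x)$; $w_{\tau}(x,0) = u_{\tau}(x,0) + 2u(x,0) = 0$. The boundary conditions carry over: $w(0,\tau) = w(\pi,\tau) = 0$.
Separating variables: $w = \sum [A_n \cos(\omega_n \tau) + B_n \sin(\omega_n \tau)] \sin(nx)$, $\omega_n = 2n$. From ICs: $A_1=2, A_4=2$.
So $w(x,\tau) = 2 \sin(x) \cos(2 \tau) + 2 \sin(4 x) \cos(8 \tau)$, and $u(x,\tau) = e^{-2\tau}w(x,\tau)$.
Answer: $u(x, \tau) = 2 e^{-2 \tau} \sin(x) \cos(2 \tau) + 2 e^{-2 \tau} \sin(4 x) \cos(8 \tau)$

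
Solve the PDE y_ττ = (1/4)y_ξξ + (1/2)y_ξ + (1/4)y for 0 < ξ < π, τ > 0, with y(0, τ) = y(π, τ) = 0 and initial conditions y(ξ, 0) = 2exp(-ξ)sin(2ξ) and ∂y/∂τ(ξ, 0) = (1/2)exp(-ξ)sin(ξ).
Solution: Substitute y = exp(-ξ)u.
Then y_ξ = exp(-ξ)(u_ξ - u), y_ξξ = exp(-ξ)(u_ξξ - 2u_ξ + u), y_ττ = exp(-ξ)u_ττ; substituting and dividing by exp(-ξ), the lower-order terms cancel: u_ττ = (1/4)u_ξξ (standard wave equation).
Data for u: u(ξ,0) = exp(ξ)y(ξ,0) = 2sin(2ξ); u_τ(ξ,0) = exp(ξ)y_τ(ξ,0) = (1/2)sin(ξ). The boundary conditions carry over: u(0,τ) = u(π,τ) = 0.
Separating variables: u = Σ [A_n cos(ω_n τ) + B_n sin(ω_n τ)] sin(nξ), ω_n = n/2. From ICs (B_n = velocity coefficient / ω_n): A_2=2, B_1=1.
So u(ξ,τ) = sin(ξ)sin(τ/2) + 2sin(2ξ)cos(τ), and y(ξ,τ) = exp(-ξ)u(ξ,τ).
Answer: y(ξ, τ) = exp(-ξ)sin(ξ)sin(τ/2) + 2exp(-ξ)sin(2ξ)cos(τ)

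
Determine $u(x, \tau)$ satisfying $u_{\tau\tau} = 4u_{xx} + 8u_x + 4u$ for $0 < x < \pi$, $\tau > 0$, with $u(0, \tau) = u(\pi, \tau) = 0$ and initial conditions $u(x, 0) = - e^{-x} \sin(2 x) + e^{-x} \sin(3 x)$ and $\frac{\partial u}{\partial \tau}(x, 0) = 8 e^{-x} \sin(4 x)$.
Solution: Substitute $u = e^{-x}w$.
Then $u_x = e^{-x}(w_x - w)$, $u_{xx} = e^{-x}(w_{xx} - 2w_x + w)$, $u_{\tau\tau} = e^{-x}w_{\tau\tau}$; substituting and dividing by $e^{-x}$, the lower-order terms cancel: $w_{\tau\tau} = 4w_{xx}$ (standard wave equation).
Data for $w$: $w(x,0) = e^{x}u(x,0) = - \sin(2 x) + \sin(3 x)$; $w_{\tau}(x,0) = e^{x}u_{\tau}(x,0) = 8 \sin(4 x)$. The boundary conditions carry over: $w(0,\tau) = w(\pi,\tau) = 0$.
Separating variables: $w = \sum [A_n \cos(\omega_n \tau) + B_n \sin(\omega_n \tau)] \sin(nx)$, $\omega_n = 2n$. From ICs ($B_n$ = velocity coefficient / $\omega_n$): $A_2=-1, A_3=1, B_4=1$.
So $w(x,\tau) = - \sin(2 x) \cos(4 \tau) + \sin(3 x) \cos(6 \tau) + \sin(4 x) \sin(8 \tau)$, and $u(x,\tau) = e^{-x}w(x,\tau)$.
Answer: $u(x, \tau) = e^{-x} \sin(8 \tau) \sin(4 x) -  e^{-x} \sin(2 x) \cos(4 \tau) + e^{-x} \sin(3 x) \cos(6 \tau)$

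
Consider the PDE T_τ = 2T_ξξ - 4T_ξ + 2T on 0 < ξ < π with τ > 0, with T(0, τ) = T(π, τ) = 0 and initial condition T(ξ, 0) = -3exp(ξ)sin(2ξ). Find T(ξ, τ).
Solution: Substitute T = exp(ξ)u, i.e. u = exp(-ξ)T.
By the product rule, T_ξ = exp(ξ)(u_ξ + u), T_ξξ = exp(ξ)(u_ξξ + 2u_ξ + u), T_τ = exp(ξ)u_τ.
Substituting into the PDE and dividing by exp(ξ): u_τ = 2(u_ξξ + 2u_ξ + u) - 4(u_ξ + u) + 2u.
The lower-order terms cancel, leaving the standard heat equation u_τ = 2u_ξξ.
Initial data for u: u(ξ,0) = exp(-ξ)T(ξ,0) = -3sin(2ξ). The boundary conditions carry over: u(0,τ) = u(π,τ) = 0.
Solve for u:
  Using separation of variables u = X(ξ)G(τ):
  Eigenfunctions: sin(nξ), n = 1, 2, 3, ...
  General solution: u(ξ, τ) = Σ c_n sin(nξ) exp(-2n² τ)
  Matching u(ξ,0) = -3sin(2ξ) term by term: c_2=-3.
Hence u(ξ,τ) = -3exp(-8τ)sin(2ξ).
Transform back: T(ξ,τ) = exp(ξ)u(ξ,τ).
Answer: T(ξ, τ) = -3exp(ξ)exp(-8τ)sin(2ξ)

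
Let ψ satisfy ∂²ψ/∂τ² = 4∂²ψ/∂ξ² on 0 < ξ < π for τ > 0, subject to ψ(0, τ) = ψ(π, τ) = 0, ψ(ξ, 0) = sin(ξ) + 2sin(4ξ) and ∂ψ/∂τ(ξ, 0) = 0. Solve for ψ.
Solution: Separating variables: ψ = Σ [A_n cos(ω_n τ) + B_n sin(ω_n τ)] sin(nξ), ω_n = 2n. From ICs: A_1=1, A_4=2.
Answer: ψ(ξ, τ) = sin(ξ)cos(2τ) + 2sin(4ξ)cos(8τ)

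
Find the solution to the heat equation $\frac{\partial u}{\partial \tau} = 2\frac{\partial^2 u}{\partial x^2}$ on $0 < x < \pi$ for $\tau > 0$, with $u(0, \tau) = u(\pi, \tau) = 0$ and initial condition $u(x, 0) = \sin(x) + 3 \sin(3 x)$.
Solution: Using separation of variables $u = X(x)T(\tau)$:
Eigenfunctions: $\sin(nx)$, $n = 1, 2, 3, \ldots$
General solution: $u(x, \tau) = \sum c_n \sin(nx) e^{-2n^2 \tau}$
Matching $u(x,0) = \sin(x) + 3 \sin(3 x)$ term by term: $c_1=1, c_3=3$.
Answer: $u(x, \tau) = e^{-2 \tau} \sin(x) + 3 e^{-18 \tau} \sin(3 x)$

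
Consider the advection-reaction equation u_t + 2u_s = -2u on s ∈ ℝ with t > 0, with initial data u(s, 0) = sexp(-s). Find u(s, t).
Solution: Substitute u = exp(-s)w.
Then u_s = exp(-s)(w_s - w), u_t = exp(-s)w_t; substituting and dividing by exp(-s), the lower-order terms cancel: w_t + 2w_s = 0 (standard advection equation).
Data for w: w(s,0) = exp(s)u(s,0) = s.
By characteristics (ds/dt = 2), w(s,t) = f(s - 2t) with f = w(·, 0).
So w(s,t) = s - 2t, and u(s,t) = exp(-s)w(s,t).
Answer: u(s, t) = sexp(-s) - 2texp(-s)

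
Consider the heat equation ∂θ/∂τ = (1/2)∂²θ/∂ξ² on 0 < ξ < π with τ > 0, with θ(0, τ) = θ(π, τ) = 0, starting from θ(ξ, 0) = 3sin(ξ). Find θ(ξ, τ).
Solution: Using separation of variables θ = X(ξ)G(τ):
Eigenfunctions: sin(nξ), n = 1, 2, 3, ...
General solution: θ(ξ, τ) = Σ c_n sin(nξ) exp(-n² τ/2)
Matching θ(ξ,0) = 3sin(ξ) term by term: c_1=3.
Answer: θ(ξ, τ) = 3exp(-τ/2)sin(ξ)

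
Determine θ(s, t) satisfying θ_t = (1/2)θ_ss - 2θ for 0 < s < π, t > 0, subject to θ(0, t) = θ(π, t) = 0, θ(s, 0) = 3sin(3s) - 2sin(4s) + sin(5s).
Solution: Substitute θ = exp(-2t)u.
Then θ_t = exp(-2t)(u_t - 2u), θ_ss = exp(-2t)u_ss; substituting and dividing by exp(-2t), the lower-order terms cancel: u_t = (1/2)u_ss (standard heat equation).
Data for u: u(s,0) = θ(s,0) = 3sin(3s) - 2sin(4s) + sin(5s). The boundary conditions carry over: u(0,t) = u(π,t) = 0.
Separating variables: u = Σ c_n exp(-n²t/2) sin(ns). From u(s,0) = 3sin(3s) - 2sin(4s) + sin(5s): c_3=3, c_4=-2, c_5=1.
So u(s,t) = -2exp(-8t)sin(4s) + 3exp(-9t/2)sin(3s) + exp(-25t/2)sin(5s), and θ(s,t) = exp(-2t)u(s,t).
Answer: θ(s, t) = -2exp(-10t)sin(4s) + 3exp(-13t/2)sin(3s) + exp(-29t/2)sin(5s)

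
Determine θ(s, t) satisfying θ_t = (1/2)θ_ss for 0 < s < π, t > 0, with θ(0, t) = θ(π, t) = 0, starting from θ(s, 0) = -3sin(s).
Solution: Separating variables: θ = Σ c_n exp(-n²t/2) sin(ns). From θ(s,0) = -3sin(s): c_1=-3.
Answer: θ(s, t) = -3exp(-t/2)sin(s)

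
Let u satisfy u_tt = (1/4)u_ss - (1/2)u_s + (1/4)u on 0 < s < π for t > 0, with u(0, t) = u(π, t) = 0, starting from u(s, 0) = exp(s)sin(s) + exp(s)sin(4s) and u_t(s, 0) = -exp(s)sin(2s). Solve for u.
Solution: Substitute u = exp(s)w.
Then u_s = exp(s)(w_s + w), u_ss = exp(s)(w_ss + 2w_s + w), u_tt = exp(s)w_tt; substituting and dividing by exp(s), the lower-order terms cancel: w_tt = (1/4)w_ss (standard wave equation).
Data for w: w(s,0) = exp(-s)u(s,0) = sin(s) + sin(4s); w_t(s,0) = exp(-s)u_t(s,0) = -sin(2s). The boundary conditions carry over: w(0,t) = w(π,t) = 0.
Separating variables: w = Σ [A_n cos(ω_n t) + B_n sin(ω_n t)] sin(ns), ω_n = n/2. From ICs (B_n = velocity coefficient / ω_n): A_1=1, A_4=1, B_2=-1.
So w(s,t) = sin(s)cos(t/2) - sin(2s)sin(t) + sin(4s)cos(2t), and u(s,t) = exp(s)w(s,t).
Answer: u(s, t) = exp(s)sin(s)cos(t/2) - exp(s)sin(2s)sin(t) + exp(s)sin(4s)cos(2t)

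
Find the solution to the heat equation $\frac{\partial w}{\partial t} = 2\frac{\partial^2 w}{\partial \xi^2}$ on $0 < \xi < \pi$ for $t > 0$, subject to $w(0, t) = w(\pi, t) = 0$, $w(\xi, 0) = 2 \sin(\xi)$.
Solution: Using separation of variables $w = X(\xi)T(t)$:
Eigenfunctions: $\sin(n\xi)$, $n = 1, 2, 3, \ldots$
General solution: $w(\xi, t) = \sum c_n \sin(n\xi) e^{-2n^2 t}$
Matching $w(\xi,0) = 2 \sin(\xi)$ term by term: $c_1=2$.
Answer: $w(\xi, t) = 2 e^{-2 t} \sin(\xi)$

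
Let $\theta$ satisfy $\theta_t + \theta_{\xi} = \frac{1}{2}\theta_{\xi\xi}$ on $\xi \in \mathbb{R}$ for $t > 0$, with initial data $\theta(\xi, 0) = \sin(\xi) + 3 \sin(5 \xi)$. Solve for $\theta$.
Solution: Change to a moving frame: let $\eta = \xi - t$, $\sigma = t$ and write $\theta(\xi,t) = u(\eta,\sigma)$.
By the chain rule $\theta_t = u_{\sigma} - u_{\eta}$, $\theta_{\xi} = u_{\eta}$, $\theta_{\xi\xi} = u_{\eta\eta}$.
Then $\theta_t + \theta_{\xi} = u_{\sigma}$: the advection term cancels and the PDE becomes the heat equation $u_{\sigma} = \frac{1}{2}u_{\eta\eta}$ on $\eta \in \mathbb{R}$.
Initial data: $u(\eta,0) = \theta(\eta,0) = \sin(\eta) + 3 \sin(5 \eta)$.
On $\eta \in \mathbb{R}$ each mode satisfies $(\sin(n\eta))'' = -n^2 \sin(n\eta)$, so $e^{-n^2\sigma/2} \sin(n\eta)$ solves the heat equation; by superposition $u(\eta,\sigma) = \sum c_n e^{-n^2\sigma/2} \sin(n\eta)$.
Reading off the coefficients: $c_1=1, c_5=3$, so $u(\eta,\sigma) = e^{-\sigma/2} \sin(\eta) + 3 e^{-25 \sigma/2} \sin(5 \eta)$.
Substituting back $\eta = \xi - t$, $\sigma = t$: $\theta(\xi,t) = u(\xi - t, t)$.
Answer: $\theta(\xi, t) = e^{-t/2} \sin(\xi - t) + 3 e^{-25 t/2} \sin(5 \xi - 5 t)$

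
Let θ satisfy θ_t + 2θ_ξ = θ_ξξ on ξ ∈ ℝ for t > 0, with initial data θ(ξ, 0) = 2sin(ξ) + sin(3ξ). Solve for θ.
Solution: Moving frame: η = ξ - 2t, σ = t, θ = u(η,σ), so θ_t = u_σ - 2u_η and θ_ξξ = u_ηη.
Hence θ_t + 2θ_ξ = u_σ and the PDE becomes the heat equation u_σ = u_ηη on η ∈ ℝ.
Initial data: u(η,0) = θ(η,0) = 2sin(η) + sin(3η). Each mode sin(nη) decays as exp(-n²σ) on ℝ, so u(η,σ) = Σ c_n exp(-n²σ) sin(nη) with c_1=2, c_3=1: u(η,σ) = 2exp(-σ)sin(η) + exp(-9σ)sin(3η).
Substituting back: θ(ξ,t) = u(ξ - 2t, t).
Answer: θ(ξ, t) = -2exp(-t)sin(2t - ξ) - exp(-9t)sin(6t - 3ξ)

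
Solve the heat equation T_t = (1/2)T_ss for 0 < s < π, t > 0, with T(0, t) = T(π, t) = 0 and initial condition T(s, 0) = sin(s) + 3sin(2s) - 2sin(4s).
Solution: Using separation of variables T = X(s)G(t):
Eigenfunctions: sin(ns), n = 1, 2, 3, ...
General solution: T(s, t) = Σ c_n sin(ns) exp(-n² t/2)
Matching T(s,0) = sin(s) + 3sin(2s) - 2sin(4s) term by term: c_1=1, c_2=3, c_4=-2.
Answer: T(s, t) = 3exp(-2t)sin(2s) - 2exp(-8t)sin(4s) + exp(-t/2)sin(s)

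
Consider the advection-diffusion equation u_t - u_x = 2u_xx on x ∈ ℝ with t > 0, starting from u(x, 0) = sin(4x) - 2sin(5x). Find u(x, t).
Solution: Moving frame: η = x + t, σ = t, u = w(η,σ), so u_t = w_σ + w_η and u_xx = w_ηη.
Hence u_t - u_x = w_σ and the PDE becomes the heat equation w_σ = 2w_ηη on η ∈ ℝ.
Initial data: w(η,0) = u(η,0) = sin(4η) - 2sin(5η). Each mode sin(nη) decays as exp(-2n²σ) on ℝ, so w(η,σ) = Σ c_n exp(-2n²σ) sin(nη) with c_4=1, c_5=-2: w(η,σ) = exp(-32σ)sin(4η) - 2exp(-50σ)sin(5η).
Substituting back: u(x,t) = w(x + t, t).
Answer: u(x, t) = exp(-32t)sin(4t + 4x) - 2exp(-50t)sin(5t + 5x)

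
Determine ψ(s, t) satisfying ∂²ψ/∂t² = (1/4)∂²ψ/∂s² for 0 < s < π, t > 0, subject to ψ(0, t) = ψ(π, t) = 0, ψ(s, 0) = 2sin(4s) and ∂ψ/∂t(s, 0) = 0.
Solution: Separating variables: ψ = Σ [A_n cos(ω_n t) + B_n sin(ω_n t)] sin(ns), ω_n = n/2. From ICs: A_4=2.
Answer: ψ(s, t) = 2sin(4s)cos(2t)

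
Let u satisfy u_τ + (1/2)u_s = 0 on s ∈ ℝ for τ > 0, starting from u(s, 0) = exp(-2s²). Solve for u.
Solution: By method of characteristics (waves move right with speed 1/2):
Along characteristics s - (1/2)τ = const, u is constant, so u(s,τ) = f(s - (1/2)τ) with f = u(·, 0).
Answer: u(s, τ) = exp(-2(s - τ/2)²)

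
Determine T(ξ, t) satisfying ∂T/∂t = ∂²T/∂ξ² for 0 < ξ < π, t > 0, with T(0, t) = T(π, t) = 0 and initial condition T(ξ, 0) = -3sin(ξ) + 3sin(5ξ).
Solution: Separating variables: T = Σ c_n exp(-n²t) sin(nξ). From T(ξ,0) = -3sin(ξ) + 3sin(5ξ): c_1=-3, c_5=3.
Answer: T(ξ, t) = -3exp(-t)sin(ξ) + 3exp(-25t)sin(5ξ)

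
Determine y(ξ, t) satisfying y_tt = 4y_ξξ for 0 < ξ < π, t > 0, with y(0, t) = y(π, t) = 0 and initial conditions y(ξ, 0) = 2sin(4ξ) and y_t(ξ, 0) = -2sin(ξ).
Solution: Using separation of variables y = X(ξ)T(t):
Eigenfunctions: sin(nξ), n = 1, 2, 3, ...
General solution: y(ξ, t) = Σ [A_n cos(2n t) + B_n sin(2n t)] sin(nξ)
From y(ξ,0) = 2sin(4ξ): A_4=2. From y_t(ξ,0) = -2sin(ξ), using y_t(ξ,0) = Σ ω_n B_n sin(nξ) with ω_n = 2n: B_1 = (-2)/2 = -1.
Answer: y(ξ, t) = -sin(2t)sin(ξ) + 2sin(4ξ)cos(8t)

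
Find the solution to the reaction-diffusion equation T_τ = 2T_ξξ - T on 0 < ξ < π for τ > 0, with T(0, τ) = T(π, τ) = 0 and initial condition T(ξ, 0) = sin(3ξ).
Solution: Substitute T = exp(-τ)u.
Then T_τ = exp(-τ)(u_τ - u), T_ξξ = exp(-τ)u_ξξ; substituting and dividing by exp(-τ), the lower-order terms cancel: u_τ = 2u_ξξ (standard heat equation).
Data for u: u(ξ,0) = T(ξ,0) = sin(3ξ). The boundary conditions carry over: u(0,τ) = u(π,τ) = 0.
Separating variables: u = Σ c_n exp(-2n²τ) sin(nξ). From u(ξ,0) = sin(3ξ): c_3=1.
So u(ξ,τ) = exp(-18τ)sin(3ξ), and T(ξ,τ) = exp(-τ)u(ξ,τ).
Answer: T(ξ, τ) = exp(-19τ)sin(3ξ)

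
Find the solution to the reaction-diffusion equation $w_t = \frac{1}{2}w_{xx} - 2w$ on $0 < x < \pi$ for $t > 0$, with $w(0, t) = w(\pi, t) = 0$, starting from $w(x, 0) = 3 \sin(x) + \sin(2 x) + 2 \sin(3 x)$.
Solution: Substitute $w = e^{-2t}u$, i.e. $u = e^{2t}w$.
By the product rule, $w_t = e^{-2t}(u_t - 2u)$, $w_{xx} = e^{-2t}u_{xx}$.
Substituting into the PDE and dividing by $e^{-2t}$: $u_t - 2u = \frac{1}{2}u_{xx} - 2u$.
The lower-order terms cancel, leaving the standard heat equation $u_t = \frac{1}{2}u_{xx}$.
Initial data for $u$: $u(x,0) = w(x,0) = 3 \sin(x) + \sin(2 x) + 2 \sin(3 x)$. The boundary conditions carry over: $u(0,t) = u(\pi,t) = 0$.
Solve for $u$:
  Using separation of variables $u = X(x)T(t)$:
  Eigenfunctions: $\sin(nx)$, $n = 1, 2, 3, \ldots$
  General solution: $u(x, t) = \sum c_n \sin(nx) e^{-n^2 t/2}$
  Matching $u(x,0) = 3 \sin(x) + \sin(2 x) + 2 \sin(3 x)$ term by term: $c_1=3, c_2=1, c_3=2$.
Hence $u(x,t) = e^{-2 t} \sin(2 x) + 3 e^{-t/2} \sin(x) + 2 e^{-9 t/2} \sin(3 x)$.
Transform back: $w(x,t) = e^{-2t}u(x,t)$.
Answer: $w(x, t) = e^{-4 t} \sin(2 x) + 3 e^{-5 t/2} \sin(x) + 2 e^{-13 t/2} \sin(3 x)$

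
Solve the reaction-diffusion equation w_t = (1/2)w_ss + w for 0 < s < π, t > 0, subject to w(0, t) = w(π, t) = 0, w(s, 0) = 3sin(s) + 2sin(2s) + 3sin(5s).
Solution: Substitute w = exp(t)u, i.e. u = exp(-t)w.
By the product rule, w_t = exp(t)(u_t + u), w_ss = exp(t)u_ss.
Substituting into the PDE and dividing by exp(t): u_t + u = (1/2)u_ss + u.
The lower-order terms cancel, leaving the standard heat equation u_t = (1/2)u_ss.
Initial data for u: u(s,0) = w(s,0) = 3sin(s) + 2sin(2s) + 3sin(5s). The boundary conditions carry over: u(0,t) = u(π,t) = 0.
Solve for u:
  Using separation of variables u = X(s)T(t):
  Eigenfunctions: sin(ns), n = 1, 2, 3, ...
  General solution: u(s, t) = Σ c_n sin(ns) exp(-n² t/2)
  Matching u(s,0) = 3sin(s) + 2sin(2s) + 3sin(5s) term by term: c_1=3, c_2=2, c_5=3.
Hence u(s,t) = 2exp(-2t)sin(2s) + 3exp(-t/2)sin(s) + 3exp(-25t/2)sin(5s).
Transform back: w(s,t) = exp(t)u(s,t).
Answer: w(s, t) = 3exp(t/2)sin(s) + 2exp(-t)sin(2s) + 3exp(-23t/2)sin(5s)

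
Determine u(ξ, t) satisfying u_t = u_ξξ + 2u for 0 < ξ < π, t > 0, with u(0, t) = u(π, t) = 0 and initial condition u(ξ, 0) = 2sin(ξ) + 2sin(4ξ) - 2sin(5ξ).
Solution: Substitute u = exp(2t)w, i.e. w = exp(-2t)u.
By the product rule, u_t = exp(2t)(w_t + 2w), u_ξξ = exp(2t)w_ξξ.
Substituting into the PDE and dividing by exp(2t): w_t + 2w = w_ξξ + 2w.
The lower-order terms cancel, leaving the standard heat equation w_t = w_ξξ.
Initial data for w: w(ξ,0) = u(ξ,0) = 2sin(ξ) + 2sin(4ξ) - 2sin(5ξ). The boundary conditions carry over: w(0,t) = w(π,t) = 0.
Solve for w:
  Using separation of variables w = X(ξ)T(t):
  Eigenfunctions: sin(nξ), n = 1, 2, 3, ...
  General solution: w(ξ, t) = Σ c_n sin(nξ) exp(-n² t)
  Matching w(ξ,0) = 2sin(ξ) + 2sin(4ξ) - 2sin(5ξ) term by term: c_1=2, c_4=2, c_5=-2.
Hence w(ξ,t) = 2exp(-t)sin(ξ) + 2exp(-16t)sin(4ξ) - 2exp(-25t)sin(5ξ).
Transform back: u(ξ,t) = exp(2t)w(ξ,t).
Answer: u(ξ, t) = 2exp(t)sin(ξ) + 2exp(-14t)sin(4ξ) - 2exp(-23t)sin(5ξ)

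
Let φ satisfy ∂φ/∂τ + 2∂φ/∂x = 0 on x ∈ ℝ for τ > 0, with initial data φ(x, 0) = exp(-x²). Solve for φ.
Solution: By method of characteristics (waves move right with speed 2):
Along characteristics x - 2τ = const, φ is constant, so φ(x,τ) = f(x - 2τ) with f = φ(·, 0).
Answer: φ(x, τ) = exp(-(x - 2τ)²)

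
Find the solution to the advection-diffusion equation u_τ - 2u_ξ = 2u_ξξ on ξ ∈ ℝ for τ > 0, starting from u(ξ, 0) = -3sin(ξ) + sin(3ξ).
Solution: Change to a moving frame: let η = ξ + 2τ, σ = τ and write u(ξ,τ) = w(η,σ).
By the chain rule u_τ = w_σ + 2w_η, u_ξ = w_η, u_ξξ = w_ηη.
Then u_τ - 2u_ξ = w_σ: the advection term cancels and the PDE becomes the heat equation w_σ = 2w_ηη on η ∈ ℝ.
Initial data: w(η,0) = u(η,0) = -3sin(η) + sin(3η).
On η ∈ ℝ each mode satisfies (sin(nη))″ = -n² sin(nη), so exp(-2n²σ) sin(nη) solves the heat equation; by superposition w(η,σ) = Σ c_n exp(-2n²σ) sin(nη).
Reading off the coefficients: c_1=-3, c_3=1, so w(η,σ) = -3exp(-2σ)sin(η) + exp(-18σ)sin(3η).
Substituting back η = ξ + 2τ, σ = τ: u(ξ,τ) = w(ξ + 2τ, τ).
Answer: u(ξ, τ) = -3exp(-2τ)sin(ξ + 2τ) + exp(-18τ)sin(3ξ + 6τ)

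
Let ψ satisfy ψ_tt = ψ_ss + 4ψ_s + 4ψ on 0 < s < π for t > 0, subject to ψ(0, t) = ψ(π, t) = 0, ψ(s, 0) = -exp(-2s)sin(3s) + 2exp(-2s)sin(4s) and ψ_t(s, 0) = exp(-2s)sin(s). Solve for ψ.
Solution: Substitute ψ = exp(-2s)u, i.e. u = exp(2s)ψ.
By the product rule, ψ_s = exp(-2s)(u_s - 2u), ψ_ss = exp(-2s)(u_ss - 4u_s + 4u), ψ_tt = exp(-2s)u_tt.
Substituting into the PDE and dividing by exp(-2s): u_tt = (u_ss - 4u_s + 4u) + 4(u_s - 2u) + 4u.
The lower-order terms cancel, leaving the standard wave equation u_tt = u_ss.
Initial data for u: u(s,0) = exp(2s)ψ(s,0) = -sin(3s) + 2sin(4s); u_t(s,0) = exp(2s)ψ_t(s,0) = sin(s). The boundary conditions carry over: u(0,t) = u(π,t) = 0.
Solve for u:
  Using separation of variables u = X(s)T(t):
  Eigenfunctions: sin(ns), n = 1, 2, 3, ...
  General solution: u(s, t) = Σ [A_n cos(n t) + B_n sin(n t)] sin(ns)
  From u(s,0) = -sin(3s) + 2sin(4s): A_3=-1, A_4=2. From u_t(s,0) = sin(s), using u_t(s,0) = Σ ω_n B_n sin(ns) with ω_n = n: B_1 = 1/1 = 1.
Hence u(s,t) = sin(s)sin(t) - sin(3s)cos(3t) + 2sin(4s)cos(4t).
Transform back: ψ(s,t) = exp(-2s)u(s,t).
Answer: ψ(s, t) = exp(-2s)sin(s)sin(t) - exp(-2s)sin(3s)cos(3t) + 2exp(-2s)sin(4s)cos(4t)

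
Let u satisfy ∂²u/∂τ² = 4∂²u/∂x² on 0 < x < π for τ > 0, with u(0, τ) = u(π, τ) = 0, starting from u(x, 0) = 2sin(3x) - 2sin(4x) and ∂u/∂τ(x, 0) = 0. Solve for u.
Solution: Separating variables: u = Σ [A_n cos(ω_n τ) + B_n sin(ω_n τ)] sin(nx), ω_n = 2n. From ICs: A_3=2, A_4=-2.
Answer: u(x, τ) = 2sin(3x)cos(6τ) - 2sin(4x)cos(8τ)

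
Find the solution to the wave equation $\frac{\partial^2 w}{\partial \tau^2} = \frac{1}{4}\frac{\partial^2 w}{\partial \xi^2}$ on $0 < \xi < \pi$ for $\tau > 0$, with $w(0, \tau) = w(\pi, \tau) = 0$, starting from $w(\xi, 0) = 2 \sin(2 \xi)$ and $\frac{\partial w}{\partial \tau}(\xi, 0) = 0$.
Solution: Separating variables: $w = \sum [A_n \cos(\omega_n \tau) + B_n \sin(\omega_n \tau)] \sin(n\xi)$, $\omega_n = n/2$. From ICs: $A_2=2$.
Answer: $w(\xi, \tau) = 2 \sin(2 \xi) \cos(\tau)$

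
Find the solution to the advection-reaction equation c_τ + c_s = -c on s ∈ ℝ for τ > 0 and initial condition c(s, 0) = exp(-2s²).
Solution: Substitute c = exp(-τ)u, i.e. u = exp(τ)c.
By the product rule, c_τ = exp(-τ)(u_τ - u), c_s = exp(-τ)u_s.
Substituting into the PDE and dividing by exp(-τ): u_τ - u + u_s = -u.
The lower-order terms cancel, leaving the standard advection equation u_τ + u_s = 0.
Initial data for u: u(s,0) = c(s,0) = exp(-2s²).
Solve for u:
  By method of characteristics (waves move right with speed 1):
  Along characteristics s - τ = const, u is constant, so u(s,τ) = f(s - τ) with f = u(·, 0).
Hence u(s,τ) = exp(-2(s - τ)²).
Transform back: c(s,τ) = exp(-τ)u(s,τ).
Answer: c(s, τ) = exp(-τ)exp(-2(s - τ)²)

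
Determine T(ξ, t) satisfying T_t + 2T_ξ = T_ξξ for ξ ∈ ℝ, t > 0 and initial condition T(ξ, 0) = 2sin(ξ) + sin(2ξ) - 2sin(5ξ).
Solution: Moving frame: η = ξ - 2t, σ = t, T = u(η,σ), so T_t = u_σ - 2u_η and T_ξξ = u_ηη.
Hence T_t + 2T_ξ = u_σ and the PDE becomes the heat equation u_σ = u_ηη on η ∈ ℝ.
Initial data: u(η,0) = T(η,0) = 2sin(η) + sin(2η) - 2sin(5η). Each mode sin(nη) decays as exp(-n²σ) on ℝ, so u(η,σ) = Σ c_n exp(-n²σ) sin(nη) with c_1=2, c_2=1, c_5=-2: u(η,σ) = 2exp(-σ)sin(η) + exp(-4σ)sin(2η) - 2exp(-25σ)sin(5η).
Substituting back: T(ξ,t) = u(ξ - 2t, t).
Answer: T(ξ, t) = -2exp(-t)sin(2t - ξ) - exp(-4t)sin(4t - 2ξ) + 2exp(-25t)sin(10t - 5ξ)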